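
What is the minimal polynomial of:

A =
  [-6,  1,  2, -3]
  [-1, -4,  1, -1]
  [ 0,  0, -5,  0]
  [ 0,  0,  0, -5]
x^3 + 15*x^2 + 75*x + 125

The characteristic polynomial is χ_A(x) = (x + 5)^4, so the eigenvalues are known. The minimal polynomial is
  m_A(x) = Π_λ (x − λ)^{k_λ}
where k_λ is the size of the *largest* Jordan block for λ (equivalently, the smallest k with (A − λI)^k v = 0 for every generalised eigenvector v of λ).

  λ = -5: largest Jordan block has size 3, contributing (x + 5)^3

So m_A(x) = (x + 5)^3 = x^3 + 15*x^2 + 75*x + 125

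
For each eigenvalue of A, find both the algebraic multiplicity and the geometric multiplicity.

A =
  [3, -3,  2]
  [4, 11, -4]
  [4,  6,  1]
λ = 5: alg = 3, geom = 2

Step 1 — factor the characteristic polynomial to read off the algebraic multiplicities:
  χ_A(x) = (x - 5)^3

Step 2 — compute geometric multiplicities via the rank-nullity identity g(λ) = n − rank(A − λI):
  rank(A − (5)·I) = 1, so dim ker(A − (5)·I) = n − 1 = 2

Summary:
  λ = 5: algebraic multiplicity = 3, geometric multiplicity = 2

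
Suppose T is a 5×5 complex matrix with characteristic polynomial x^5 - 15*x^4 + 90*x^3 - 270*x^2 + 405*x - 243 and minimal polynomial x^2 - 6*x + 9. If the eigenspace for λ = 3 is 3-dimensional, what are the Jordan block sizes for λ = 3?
Block sizes for λ = 3: [2, 2, 1]

Step 1 — from the characteristic polynomial, algebraic multiplicity of λ = 3 is 5. From dim ker(T − (3)·I) = 3, there are exactly 3 Jordan blocks for λ = 3.
Step 2 — from the minimal polynomial, the factor (x − 3)^2 tells us the largest block for λ = 3 has size 2.
Step 3 — with total size 5, 3 blocks, and largest block 2, the block sizes (in nonincreasing order) are [2, 2, 1].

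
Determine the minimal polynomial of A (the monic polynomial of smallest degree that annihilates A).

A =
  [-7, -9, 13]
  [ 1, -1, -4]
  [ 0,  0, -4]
x^3 + 12*x^2 + 48*x + 64

The characteristic polynomial is χ_A(x) = (x + 4)^3, so the eigenvalues are known. The minimal polynomial is
  m_A(x) = Π_λ (x − λ)^{k_λ}
where k_λ is the size of the *largest* Jordan block for λ (equivalently, the smallest k with (A − λI)^k v = 0 for every generalised eigenvector v of λ).

  λ = -4: largest Jordan block has size 3, contributing (x + 4)^3

So m_A(x) = (x + 4)^3 = x^3 + 12*x^2 + 48*x + 64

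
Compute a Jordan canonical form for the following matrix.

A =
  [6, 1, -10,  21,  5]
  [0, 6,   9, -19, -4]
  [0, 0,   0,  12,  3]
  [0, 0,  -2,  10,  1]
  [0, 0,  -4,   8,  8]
J_3(6) ⊕ J_2(6)

The characteristic polynomial is
  det(x·I − A) = x^5 - 30*x^4 + 360*x^3 - 2160*x^2 + 6480*x - 7776 = (x - 6)^5

Eigenvalues and multiplicities (the geometric multiplicity of λ is n − rank(A − λI), which equals the number of Jordan blocks for λ):
  λ = 6: algebraic multiplicity = 5, geometric multiplicity = 2

Determining the block sizes for each eigenvalue:
  λ = 6: with am = 5 and gm = 2, the partition is not yet determined (e.g. several partitions of 5 into 2 parts exist). Let N = A − (6)·I. Computing rank(N^1) = 3, rank(N^2) = 1, rank(N^3) = 0; the number of blocks of size ≥ j is rank(N^{j−1}) − rank(N^j), giving [2, 2, 1]. So we have 1 block(s) of size 3, 1 block(s) of size 2 → block sizes [3, 2]

Assembling the blocks gives a Jordan form
J =
  [6, 1, 0, 0, 0]
  [0, 6, 1, 0, 0]
  [0, 0, 6, 0, 0]
  [0, 0, 0, 6, 1]
  [0, 0, 0, 0, 6]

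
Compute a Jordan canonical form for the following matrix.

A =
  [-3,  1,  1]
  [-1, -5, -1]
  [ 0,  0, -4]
J_2(-4) ⊕ J_1(-4)

The characteristic polynomial is
  det(x·I − A) = x^3 + 12*x^2 + 48*x + 64 = (x + 4)^3

Eigenvalues and multiplicities (the geometric multiplicity of λ is n − rank(A − λI), which equals the number of Jordan blocks for λ):
  λ = -4: algebraic multiplicity = 3, geometric multiplicity = 2

Determining the block sizes for each eigenvalue:
  λ = -4: 2 blocks summing to 3 forces exactly one block of size 2 and the rest size 1 → block sizes [2, 1]

Assembling the blocks gives a Jordan form
J =
  [-4,  1,  0]
  [ 0, -4,  0]
  [ 0,  0, -4]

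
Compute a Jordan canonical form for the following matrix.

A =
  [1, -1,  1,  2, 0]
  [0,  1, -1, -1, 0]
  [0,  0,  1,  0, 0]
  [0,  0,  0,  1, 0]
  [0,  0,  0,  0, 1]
J_3(1) ⊕ J_1(1) ⊕ J_1(1)

The characteristic polynomial is
  det(x·I − A) = x^5 - 5*x^4 + 10*x^3 - 10*x^2 + 5*x - 1 = (x - 1)^5

Eigenvalues and multiplicities (the geometric multiplicity of λ is n − rank(A − λI), which equals the number of Jordan blocks for λ):
  λ = 1: algebraic multiplicity = 5, geometric multiplicity = 3

Determining the block sizes for each eigenvalue:
  λ = 1: with am = 5 and gm = 3, the partition is not yet determined (e.g. several partitions of 5 into 3 parts exist). Let N = A − (1)·I. Computing rank(N^1) = 2, rank(N^2) = 1, rank(N^3) = 0; the number of blocks of size ≥ j is rank(N^{j−1}) − rank(N^j), giving [3, 1, 1]. So we have 1 block(s) of size 3, 2 block(s) of size 1 → block sizes [3, 1, 1]

Assembling the blocks gives a Jordan form
J =
  [1, 1, 0, 0, 0]
  [0, 1, 1, 0, 0]
  [0, 0, 1, 0, 0]
  [0, 0, 0, 1, 0]
  [0, 0, 0, 0, 1]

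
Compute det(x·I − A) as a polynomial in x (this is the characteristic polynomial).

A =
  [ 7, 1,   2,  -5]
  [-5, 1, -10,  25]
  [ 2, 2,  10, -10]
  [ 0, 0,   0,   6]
x^4 - 24*x^3 + 216*x^2 - 864*x + 1296

Expanding det(x·I − A) (e.g. by cofactor expansion or by noting that A is similar to its Jordan form J, which has the same characteristic polynomial as A) gives
  χ_A(x) = x^4 - 24*x^3 + 216*x^2 - 864*x + 1296
which factors as (x - 6)^4. The eigenvalues (with algebraic multiplicities) are λ = 6 with multiplicity 4.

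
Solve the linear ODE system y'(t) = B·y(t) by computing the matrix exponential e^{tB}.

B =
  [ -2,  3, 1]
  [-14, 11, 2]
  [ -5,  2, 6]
e^{tB} =
  [t^2*exp(5*t) - 7*t*exp(5*t) + exp(5*t), -t^2*exp(5*t)/2 + 3*t*exp(5*t), t*exp(5*t)]
  [2*t^2*exp(5*t) - 14*t*exp(5*t), -t^2*exp(5*t) + 6*t*exp(5*t) + exp(5*t), 2*t*exp(5*t)]
  [t^2*exp(5*t) - 5*t*exp(5*t), -t^2*exp(5*t)/2 + 2*t*exp(5*t), t*exp(5*t) + exp(5*t)]

Strategy: write B = P · J · P⁻¹ where J is a Jordan canonical form, so e^{tB} = P · e^{tJ} · P⁻¹, and e^{tJ} can be computed block-by-block.

B has Jordan form
J =
  [5, 1, 0]
  [0, 5, 1]
  [0, 0, 5]
(up to reordering of blocks).

Per-block formulas:
  For a 3×3 Jordan block J_3(5): exp(t · J_3(5)) = e^(5t)·(I + t·N + (t^2/2)·N^2), where N is the 3×3 nilpotent shift.

After assembling e^{tJ} and conjugating by P, we get:

e^{tB} =
  [t^2*exp(5*t) - 7*t*exp(5*t) + exp(5*t), -t^2*exp(5*t)/2 + 3*t*exp(5*t), t*exp(5*t)]
  [2*t^2*exp(5*t) - 14*t*exp(5*t), -t^2*exp(5*t) + 6*t*exp(5*t) + exp(5*t), 2*t*exp(5*t)]
  [t^2*exp(5*t) - 5*t*exp(5*t), -t^2*exp(5*t)/2 + 2*t*exp(5*t), t*exp(5*t) + exp(5*t)]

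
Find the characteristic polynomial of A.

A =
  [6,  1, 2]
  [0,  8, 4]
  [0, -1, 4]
x^3 - 18*x^2 + 108*x - 216

Expanding det(x·I − A) (e.g. by cofactor expansion or by noting that A is similar to its Jordan form J, which has the same characteristic polynomial as A) gives
  χ_A(x) = x^3 - 18*x^2 + 108*x - 216
which factors as (x - 6)^3. The eigenvalues (with algebraic multiplicities) are λ = 6 with multiplicity 3.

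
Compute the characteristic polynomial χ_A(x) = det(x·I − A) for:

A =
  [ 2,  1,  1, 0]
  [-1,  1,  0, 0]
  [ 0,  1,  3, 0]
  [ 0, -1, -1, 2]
x^4 - 8*x^3 + 24*x^2 - 32*x + 16

Expanding det(x·I − A) (e.g. by cofactor expansion or by noting that A is similar to its Jordan form J, which has the same characteristic polynomial as A) gives
  χ_A(x) = x^4 - 8*x^3 + 24*x^2 - 32*x + 16
which factors as (x - 2)^4. The eigenvalues (with algebraic multiplicities) are λ = 2 with multiplicity 4.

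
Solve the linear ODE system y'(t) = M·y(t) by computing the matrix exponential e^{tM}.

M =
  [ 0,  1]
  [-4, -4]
e^{tM} =
  [2*t*exp(-2*t) + exp(-2*t), t*exp(-2*t)]
  [-4*t*exp(-2*t), -2*t*exp(-2*t) + exp(-2*t)]

Strategy: write M = P · J · P⁻¹ where J is a Jordan canonical form, so e^{tM} = P · e^{tJ} · P⁻¹, and e^{tJ} can be computed block-by-block.

M has Jordan form
J =
  [-2,  1]
  [ 0, -2]
(up to reordering of blocks).

Per-block formulas:
  For a 2×2 Jordan block J_2(-2): exp(t · J_2(-2)) = e^(-2t)·(I + t·N), where N is the 2×2 nilpotent shift.

After assembling e^{tJ} and conjugating by P, we get:

e^{tM} =
  [2*t*exp(-2*t) + exp(-2*t), t*exp(-2*t)]
  [-4*t*exp(-2*t), -2*t*exp(-2*t) + exp(-2*t)]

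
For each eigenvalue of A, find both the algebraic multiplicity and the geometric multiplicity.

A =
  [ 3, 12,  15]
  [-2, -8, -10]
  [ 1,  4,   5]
λ = 0: alg = 3, geom = 2

Step 1 — factor the characteristic polynomial to read off the algebraic multiplicities:
  χ_A(x) = x^3

Step 2 — compute geometric multiplicities via the rank-nullity identity g(λ) = n − rank(A − λI):
  rank(A − (0)·I) = 1, so dim ker(A − (0)·I) = n − 1 = 2

Summary:
  λ = 0: algebraic multiplicity = 3, geometric multiplicity = 2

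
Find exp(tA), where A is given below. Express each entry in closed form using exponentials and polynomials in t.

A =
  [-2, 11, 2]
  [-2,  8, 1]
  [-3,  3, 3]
e^{tA} =
  [-3*t^2*exp(3*t)/2 - 5*t*exp(3*t) + exp(3*t), 3*t^2*exp(3*t) + 11*t*exp(3*t), t^2*exp(3*t)/2 + 2*t*exp(3*t)]
  [-3*t^2*exp(3*t)/2 - 2*t*exp(3*t), 3*t^2*exp(3*t) + 5*t*exp(3*t) + exp(3*t), t^2*exp(3*t)/2 + t*exp(3*t)]
  [9*t^2*exp(3*t)/2 - 3*t*exp(3*t), -9*t^2*exp(3*t) + 3*t*exp(3*t), -3*t^2*exp(3*t)/2 + exp(3*t)]

Strategy: write A = P · J · P⁻¹ where J is a Jordan canonical form, so e^{tA} = P · e^{tJ} · P⁻¹, and e^{tJ} can be computed block-by-block.

A has Jordan form
J =
  [3, 1, 0]
  [0, 3, 1]
  [0, 0, 3]
(up to reordering of blocks).

Per-block formulas:
  For a 3×3 Jordan block J_3(3): exp(t · J_3(3)) = e^(3t)·(I + t·N + (t^2/2)·N^2), where N is the 3×3 nilpotent shift.

After assembling e^{tJ} and conjugating by P, we get:

e^{tA} =
  [-3*t^2*exp(3*t)/2 - 5*t*exp(3*t) + exp(3*t), 3*t^2*exp(3*t) + 11*t*exp(3*t), t^2*exp(3*t)/2 + 2*t*exp(3*t)]
  [-3*t^2*exp(3*t)/2 - 2*t*exp(3*t), 3*t^2*exp(3*t) + 5*t*exp(3*t) + exp(3*t), t^2*exp(3*t)/2 + t*exp(3*t)]
  [9*t^2*exp(3*t)/2 - 3*t*exp(3*t), -9*t^2*exp(3*t) + 3*t*exp(3*t), -3*t^2*exp(3*t)/2 + exp(3*t)]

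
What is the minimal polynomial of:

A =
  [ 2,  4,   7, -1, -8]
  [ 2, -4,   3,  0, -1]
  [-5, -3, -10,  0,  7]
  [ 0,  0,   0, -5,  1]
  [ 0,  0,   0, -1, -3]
x^3 + 12*x^2 + 48*x + 64

The characteristic polynomial is χ_A(x) = (x + 4)^5, so the eigenvalues are known. The minimal polynomial is
  m_A(x) = Π_λ (x − λ)^{k_λ}
where k_λ is the size of the *largest* Jordan block for λ (equivalently, the smallest k with (A − λI)^k v = 0 for every generalised eigenvector v of λ).

  λ = -4: largest Jordan block has size 3, contributing (x + 4)^3

So m_A(x) = (x + 4)^3 = x^3 + 12*x^2 + 48*x + 64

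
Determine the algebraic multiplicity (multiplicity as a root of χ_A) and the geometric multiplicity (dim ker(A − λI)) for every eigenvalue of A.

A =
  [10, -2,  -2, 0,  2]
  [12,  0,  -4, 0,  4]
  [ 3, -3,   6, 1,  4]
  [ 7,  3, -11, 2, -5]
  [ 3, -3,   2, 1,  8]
λ = 4: alg = 2, geom = 2; λ = 6: alg = 3, geom = 1

Step 1 — factor the characteristic polynomial to read off the algebraic multiplicities:
  χ_A(x) = (x - 6)^3*(x - 4)^2

Step 2 — compute geometric multiplicities via the rank-nullity identity g(λ) = n − rank(A − λI):
  rank(A − (4)·I) = 3, so dim ker(A − (4)·I) = n − 3 = 2
  rank(A − (6)·I) = 4, so dim ker(A − (6)·I) = n − 4 = 1

Summary:
  λ = 4: algebraic multiplicity = 2, geometric multiplicity = 2
  λ = 6: algebraic multiplicity = 3, geometric multiplicity = 1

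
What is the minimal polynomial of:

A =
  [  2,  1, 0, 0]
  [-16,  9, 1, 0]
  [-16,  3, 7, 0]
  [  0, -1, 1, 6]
x^3 - 18*x^2 + 108*x - 216

The characteristic polynomial is χ_A(x) = (x - 6)^4, so the eigenvalues are known. The minimal polynomial is
  m_A(x) = Π_λ (x − λ)^{k_λ}
where k_λ is the size of the *largest* Jordan block for λ (equivalently, the smallest k with (A − λI)^k v = 0 for every generalised eigenvector v of λ).

  λ = 6: largest Jordan block has size 3, contributing (x − 6)^3

So m_A(x) = (x - 6)^3 = x^3 - 18*x^2 + 108*x - 216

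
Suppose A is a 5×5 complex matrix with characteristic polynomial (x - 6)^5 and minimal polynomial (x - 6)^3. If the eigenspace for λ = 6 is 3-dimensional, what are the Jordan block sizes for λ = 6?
Block sizes for λ = 6: [3, 1, 1]

Step 1 — from the characteristic polynomial, algebraic multiplicity of λ = 6 is 5. From dim ker(A − (6)·I) = 3, there are exactly 3 Jordan blocks for λ = 6.
Step 2 — from the minimal polynomial, the factor (x − 6)^3 tells us the largest block for λ = 6 has size 3.
Step 3 — with total size 5, 3 blocks, and largest block 3, the block sizes (in nonincreasing order) are [3, 1, 1].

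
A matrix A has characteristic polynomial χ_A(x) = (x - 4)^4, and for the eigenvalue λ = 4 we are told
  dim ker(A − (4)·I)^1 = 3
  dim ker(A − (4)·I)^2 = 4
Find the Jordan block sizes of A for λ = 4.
Block sizes for λ = 4: [2, 1, 1]

From the dimensions of kernels of powers, the number of Jordan blocks of size at least j is d_j − d_{j−1} where d_j = dim ker(N^j) (with d_0 = 0). Computing the differences gives [3, 1].
The number of blocks of size exactly k is (#blocks of size ≥ k) − (#blocks of size ≥ k + 1), so the partition is: 2 block(s) of size 1, 1 block(s) of size 2.
In nonincreasing order the block sizes are [2, 1, 1].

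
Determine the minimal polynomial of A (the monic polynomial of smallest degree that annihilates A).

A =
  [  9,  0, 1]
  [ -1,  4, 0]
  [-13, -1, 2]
x^3 - 15*x^2 + 75*x - 125

The characteristic polynomial is χ_A(x) = (x - 5)^3, so the eigenvalues are known. The minimal polynomial is
  m_A(x) = Π_λ (x − λ)^{k_λ}
where k_λ is the size of the *largest* Jordan block for λ (equivalently, the smallest k with (A − λI)^k v = 0 for every generalised eigenvector v of λ).

  λ = 5: largest Jordan block has size 3, contributing (x − 5)^3

So m_A(x) = (x - 5)^3 = x^3 - 15*x^2 + 75*x - 125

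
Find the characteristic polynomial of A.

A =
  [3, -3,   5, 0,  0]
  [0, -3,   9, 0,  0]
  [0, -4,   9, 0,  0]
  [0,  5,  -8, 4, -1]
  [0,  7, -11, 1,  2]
x^5 - 15*x^4 + 90*x^3 - 270*x^2 + 405*x - 243

Expanding det(x·I − A) (e.g. by cofactor expansion or by noting that A is similar to its Jordan form J, which has the same characteristic polynomial as A) gives
  χ_A(x) = x^5 - 15*x^4 + 90*x^3 - 270*x^2 + 405*x - 243
which factors as (x - 3)^5. The eigenvalues (with algebraic multiplicities) are λ = 3 with multiplicity 5.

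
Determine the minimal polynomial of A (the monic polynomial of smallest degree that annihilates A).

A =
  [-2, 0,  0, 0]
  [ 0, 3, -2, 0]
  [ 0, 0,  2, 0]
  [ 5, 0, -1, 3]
x^3 - 3*x^2 - 4*x + 12

The characteristic polynomial is χ_A(x) = (x - 3)^2*(x - 2)*(x + 2), so the eigenvalues are known. The minimal polynomial is
  m_A(x) = Π_λ (x − λ)^{k_λ}
where k_λ is the size of the *largest* Jordan block for λ (equivalently, the smallest k with (A − λI)^k v = 0 for every generalised eigenvector v of λ).

  λ = -2: largest Jordan block has size 1, contributing (x + 2)
  λ = 2: largest Jordan block has size 1, contributing (x − 2)
  λ = 3: largest Jordan block has size 1, contributing (x − 3)

So m_A(x) = (x - 3)*(x - 2)*(x + 2) = x^3 - 3*x^2 - 4*x + 12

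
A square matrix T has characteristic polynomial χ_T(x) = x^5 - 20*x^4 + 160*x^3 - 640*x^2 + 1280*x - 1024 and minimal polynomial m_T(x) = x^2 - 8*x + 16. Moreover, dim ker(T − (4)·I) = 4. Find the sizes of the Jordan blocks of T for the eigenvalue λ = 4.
Block sizes for λ = 4: [2, 1, 1, 1]

Step 1 — from the characteristic polynomial, algebraic multiplicity of λ = 4 is 5. From dim ker(T − (4)·I) = 4, there are exactly 4 Jordan blocks for λ = 4.
Step 2 — from the minimal polynomial, the factor (x − 4)^2 tells us the largest block for λ = 4 has size 2.
Step 3 — with total size 5, 4 blocks, and largest block 2, the block sizes (in nonincreasing order) are [2, 1, 1, 1].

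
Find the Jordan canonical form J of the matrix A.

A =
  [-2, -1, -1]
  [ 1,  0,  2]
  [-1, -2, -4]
J_3(-2)

The characteristic polynomial is
  det(x·I − A) = x^3 + 6*x^2 + 12*x + 8 = (x + 2)^3

Eigenvalues and multiplicities (the geometric multiplicity of λ is n − rank(A − λI), which equals the number of Jordan blocks for λ):
  λ = -2: algebraic multiplicity = 3, geometric multiplicity = 1

Determining the block sizes for each eigenvalue:
  λ = -2: one block (gm = 1), so the single block has size am = 3 → block sizes [3]

Assembling the blocks gives a Jordan form
J =
  [-2,  1,  0]
  [ 0, -2,  1]
  [ 0,  0, -2]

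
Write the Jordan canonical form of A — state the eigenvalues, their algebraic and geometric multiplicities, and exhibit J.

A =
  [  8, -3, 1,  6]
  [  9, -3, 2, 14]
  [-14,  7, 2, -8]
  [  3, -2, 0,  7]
J_3(3) ⊕ J_1(5)

The characteristic polynomial is
  det(x·I − A) = x^4 - 14*x^3 + 72*x^2 - 162*x + 135 = (x - 5)*(x - 3)^3

Eigenvalues and multiplicities (the geometric multiplicity of λ is n − rank(A − λI), which equals the number of Jordan blocks for λ):
  λ = 3: algebraic multiplicity = 3, geometric multiplicity = 1
  λ = 5: algebraic multiplicity = 1, geometric multiplicity = 1

Determining the block sizes for each eigenvalue:
  λ = 3: one block (gm = 1), so the single block has size am = 3 → block sizes [3]
  λ = 5: one block (gm = 1), so the single block has size am = 1 → block sizes [1]

Assembling the blocks gives a Jordan form
J =
  [3, 1, 0, 0]
  [0, 3, 1, 0]
  [0, 0, 3, 0]
  [0, 0, 0, 5]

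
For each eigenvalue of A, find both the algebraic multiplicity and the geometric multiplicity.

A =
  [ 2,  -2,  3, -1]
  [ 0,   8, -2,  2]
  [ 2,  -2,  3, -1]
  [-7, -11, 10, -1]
λ = 0: alg = 1, geom = 1; λ = 4: alg = 3, geom = 1

Step 1 — factor the characteristic polynomial to read off the algebraic multiplicities:
  χ_A(x) = x*(x - 4)^3

Step 2 — compute geometric multiplicities via the rank-nullity identity g(λ) = n − rank(A − λI):
  rank(A − (0)·I) = 3, so dim ker(A − (0)·I) = n − 3 = 1
  rank(A − (4)·I) = 3, so dim ker(A − (4)·I) = n − 3 = 1

Summary:
  λ = 0: algebraic multiplicity = 1, geometric multiplicity = 1
  λ = 4: algebraic multiplicity = 3, geometric multiplicity = 1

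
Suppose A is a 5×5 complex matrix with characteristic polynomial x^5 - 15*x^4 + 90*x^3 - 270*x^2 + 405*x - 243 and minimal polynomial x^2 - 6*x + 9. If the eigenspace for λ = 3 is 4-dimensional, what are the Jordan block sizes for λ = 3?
Block sizes for λ = 3: [2, 1, 1, 1]

Step 1 — from the characteristic polynomial, algebraic multiplicity of λ = 3 is 5. From dim ker(A − (3)·I) = 4, there are exactly 4 Jordan blocks for λ = 3.
Step 2 — from the minimal polynomial, the factor (x − 3)^2 tells us the largest block for λ = 3 has size 2.
Step 3 — with total size 5, 4 blocks, and largest block 2, the block sizes (in nonincreasing order) are [2, 1, 1, 1].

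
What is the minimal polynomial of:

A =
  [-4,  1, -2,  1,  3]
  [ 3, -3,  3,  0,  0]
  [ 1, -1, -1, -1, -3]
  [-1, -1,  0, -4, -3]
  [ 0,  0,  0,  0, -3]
x^3 + 9*x^2 + 27*x + 27

The characteristic polynomial is χ_A(x) = (x + 3)^5, so the eigenvalues are known. The minimal polynomial is
  m_A(x) = Π_λ (x − λ)^{k_λ}
where k_λ is the size of the *largest* Jordan block for λ (equivalently, the smallest k with (A − λI)^k v = 0 for every generalised eigenvector v of λ).

  λ = -3: largest Jordan block has size 3, contributing (x + 3)^3

So m_A(x) = (x + 3)^3 = x^3 + 9*x^2 + 27*x + 27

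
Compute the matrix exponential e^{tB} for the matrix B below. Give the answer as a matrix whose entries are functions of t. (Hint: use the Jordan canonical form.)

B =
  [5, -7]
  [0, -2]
e^{tB} =
  [exp(5*t), -exp(5*t) + exp(-2*t)]
  [0, exp(-2*t)]

Strategy: write B = P · J · P⁻¹ where J is a Jordan canonical form, so e^{tB} = P · e^{tJ} · P⁻¹, and e^{tJ} can be computed block-by-block.

B has Jordan form
J =
  [-2, 0]
  [ 0, 5]
(up to reordering of blocks).

Per-block formulas:
  For a 1×1 block at λ = -2: exp(t · [-2]) = [e^(-2t)].
  For a 1×1 block at λ = 5: exp(t · [5]) = [e^(5t)].

After assembling e^{tJ} and conjugating by P, we get:

e^{tB} =
  [exp(5*t), -exp(5*t) + exp(-2*t)]
  [0, exp(-2*t)]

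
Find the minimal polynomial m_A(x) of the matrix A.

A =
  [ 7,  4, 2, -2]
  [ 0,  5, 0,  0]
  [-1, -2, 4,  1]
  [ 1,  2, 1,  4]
x^2 - 10*x + 25

The characteristic polynomial is χ_A(x) = (x - 5)^4, so the eigenvalues are known. The minimal polynomial is
  m_A(x) = Π_λ (x − λ)^{k_λ}
where k_λ is the size of the *largest* Jordan block for λ (equivalently, the smallest k with (A − λI)^k v = 0 for every generalised eigenvector v of λ).

  λ = 5: largest Jordan block has size 2, contributing (x − 5)^2

So m_A(x) = (x - 5)^2 = x^2 - 10*x + 25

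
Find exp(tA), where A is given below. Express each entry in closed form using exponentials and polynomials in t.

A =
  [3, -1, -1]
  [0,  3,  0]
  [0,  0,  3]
e^{tA} =
  [exp(3*t), -t*exp(3*t), -t*exp(3*t)]
  [0, exp(3*t), 0]
  [0, 0, exp(3*t)]

Strategy: write A = P · J · P⁻¹ where J is a Jordan canonical form, so e^{tA} = P · e^{tJ} · P⁻¹, and e^{tJ} can be computed block-by-block.

A has Jordan form
J =
  [3, 1, 0]
  [0, 3, 0]
  [0, 0, 3]
(up to reordering of blocks).

Per-block formulas:
  For a 1×1 block at λ = 3: exp(t · [3]) = [e^(3t)].
  For a 2×2 Jordan block J_2(3): exp(t · J_2(3)) = e^(3t)·(I + t·N), where N is the 2×2 nilpotent shift.

After assembling e^{tJ} and conjugating by P, we get:

e^{tA} =
  [exp(3*t), -t*exp(3*t), -t*exp(3*t)]
  [0, exp(3*t), 0]
  [0, 0, exp(3*t)]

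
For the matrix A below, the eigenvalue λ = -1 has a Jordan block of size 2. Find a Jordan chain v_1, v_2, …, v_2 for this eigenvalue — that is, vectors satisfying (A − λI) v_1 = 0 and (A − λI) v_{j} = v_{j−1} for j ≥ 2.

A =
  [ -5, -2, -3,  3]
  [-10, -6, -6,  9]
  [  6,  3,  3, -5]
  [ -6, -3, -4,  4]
A Jordan chain for λ = -1 of length 2:
v_1 = (-4, -10, 6, -6)ᵀ
v_2 = (1, 0, 0, 0)ᵀ

Let N = A − (-1)·I. We want v_2 with N^2 v_2 = 0 but N^1 v_2 ≠ 0; then v_{j-1} := N · v_j for j = 2, …, 2.

Pick v_2 = (1, 0, 0, 0)ᵀ.
Then v_1 = N · v_2 = (-4, -10, 6, -6)ᵀ.

Sanity check: (A − (-1)·I) v_1 = (0, 0, 0, 0)ᵀ = 0. ✓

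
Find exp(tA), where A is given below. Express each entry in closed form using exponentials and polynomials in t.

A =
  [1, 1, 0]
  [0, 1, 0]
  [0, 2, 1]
e^{tA} =
  [exp(t), t*exp(t), 0]
  [0, exp(t), 0]
  [0, 2*t*exp(t), exp(t)]

Strategy: write A = P · J · P⁻¹ where J is a Jordan canonical form, so e^{tA} = P · e^{tJ} · P⁻¹, and e^{tJ} can be computed block-by-block.

A has Jordan form
J =
  [1, 1, 0]
  [0, 1, 0]
  [0, 0, 1]
(up to reordering of blocks).

Per-block formulas:
  For a 1×1 block at λ = 1: exp(t · [1]) = [e^(1t)].
  For a 2×2 Jordan block J_2(1): exp(t · J_2(1)) = e^(1t)·(I + t·N), where N is the 2×2 nilpotent shift.

After assembling e^{tJ} and conjugating by P, we get:

e^{tA} =
  [exp(t), t*exp(t), 0]
  [0, exp(t), 0]
  [0, 2*t*exp(t), exp(t)]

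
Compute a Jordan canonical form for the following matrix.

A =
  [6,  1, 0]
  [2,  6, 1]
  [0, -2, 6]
J_3(6)

The characteristic polynomial is
  det(x·I − A) = x^3 - 18*x^2 + 108*x - 216 = (x - 6)^3

Eigenvalues and multiplicities (the geometric multiplicity of λ is n − rank(A − λI), which equals the number of Jordan blocks for λ):
  λ = 6: algebraic multiplicity = 3, geometric multiplicity = 1

Determining the block sizes for each eigenvalue:
  λ = 6: one block (gm = 1), so the single block has size am = 3 → block sizes [3]

Assembling the blocks gives a Jordan form
J =
  [6, 1, 0]
  [0, 6, 1]
  [0, 0, 6]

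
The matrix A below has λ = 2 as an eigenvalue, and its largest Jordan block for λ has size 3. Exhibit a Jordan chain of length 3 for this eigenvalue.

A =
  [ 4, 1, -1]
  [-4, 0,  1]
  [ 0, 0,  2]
A Jordan chain for λ = 2 of length 3:
v_1 = (-1, 2, 0)ᵀ
v_2 = (-1, 1, 0)ᵀ
v_3 = (0, 0, 1)ᵀ

Let N = A − (2)·I. We want v_3 with N^3 v_3 = 0 but N^2 v_3 ≠ 0; then v_{j-1} := N · v_j for j = 3, …, 2.

Pick v_3 = (0, 0, 1)ᵀ.
Then v_2 = N · v_3 = (-1, 1, 0)ᵀ.
Then v_1 = N · v_2 = (-1, 2, 0)ᵀ.

Sanity check: (A − (2)·I) v_1 = (0, 0, 0)ᵀ = 0. ✓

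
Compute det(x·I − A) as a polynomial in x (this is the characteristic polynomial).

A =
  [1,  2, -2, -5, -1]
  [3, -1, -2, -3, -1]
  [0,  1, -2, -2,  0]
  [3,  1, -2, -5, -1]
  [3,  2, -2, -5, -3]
x^5 + 10*x^4 + 40*x^3 + 80*x^2 + 80*x + 32

Expanding det(x·I − A) (e.g. by cofactor expansion or by noting that A is similar to its Jordan form J, which has the same characteristic polynomial as A) gives
  χ_A(x) = x^5 + 10*x^4 + 40*x^3 + 80*x^2 + 80*x + 32
which factors as (x + 2)^5. The eigenvalues (with algebraic multiplicities) are λ = -2 with multiplicity 5.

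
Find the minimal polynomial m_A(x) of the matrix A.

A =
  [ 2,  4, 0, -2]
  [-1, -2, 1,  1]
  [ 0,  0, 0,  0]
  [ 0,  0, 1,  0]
x^3

The characteristic polynomial is χ_A(x) = x^4, so the eigenvalues are known. The minimal polynomial is
  m_A(x) = Π_λ (x − λ)^{k_λ}
where k_λ is the size of the *largest* Jordan block for λ (equivalently, the smallest k with (A − λI)^k v = 0 for every generalised eigenvector v of λ).

  λ = 0: largest Jordan block has size 3, contributing (x − 0)^3

So m_A(x) = x^3 = x^3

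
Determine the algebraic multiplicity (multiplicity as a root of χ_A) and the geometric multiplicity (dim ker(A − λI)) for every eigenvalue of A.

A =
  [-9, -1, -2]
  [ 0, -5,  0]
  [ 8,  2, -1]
λ = -5: alg = 3, geom = 2

Step 1 — factor the characteristic polynomial to read off the algebraic multiplicities:
  χ_A(x) = (x + 5)^3

Step 2 — compute geometric multiplicities via the rank-nullity identity g(λ) = n − rank(A − λI):
  rank(A − (-5)·I) = 1, so dim ker(A − (-5)·I) = n − 1 = 2

Summary:
  λ = -5: algebraic multiplicity = 3, geometric multiplicity = 2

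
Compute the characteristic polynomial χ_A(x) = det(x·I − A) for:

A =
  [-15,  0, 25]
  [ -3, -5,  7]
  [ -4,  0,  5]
x^3 + 15*x^2 + 75*x + 125

Expanding det(x·I − A) (e.g. by cofactor expansion or by noting that A is similar to its Jordan form J, which has the same characteristic polynomial as A) gives
  χ_A(x) = x^3 + 15*x^2 + 75*x + 125
which factors as (x + 5)^3. The eigenvalues (with algebraic multiplicities) are λ = -5 with multiplicity 3.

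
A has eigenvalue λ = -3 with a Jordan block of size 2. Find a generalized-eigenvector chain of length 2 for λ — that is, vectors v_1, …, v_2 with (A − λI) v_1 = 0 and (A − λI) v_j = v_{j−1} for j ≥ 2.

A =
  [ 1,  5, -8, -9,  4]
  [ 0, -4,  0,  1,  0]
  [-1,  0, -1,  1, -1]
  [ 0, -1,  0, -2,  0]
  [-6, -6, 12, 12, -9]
A Jordan chain for λ = -3 of length 2:
v_1 = (4, 0, -1, 0, -6)ᵀ
v_2 = (1, 0, 0, 0, 0)ᵀ

Let N = A − (-3)·I. We want v_2 with N^2 v_2 = 0 but N^1 v_2 ≠ 0; then v_{j-1} := N · v_j for j = 2, …, 2.

Pick v_2 = (1, 0, 0, 0, 0)ᵀ.
Then v_1 = N · v_2 = (4, 0, -1, 0, -6)ᵀ.

Sanity check: (A − (-3)·I) v_1 = (0, 0, 0, 0, 0)ᵀ = 0. ✓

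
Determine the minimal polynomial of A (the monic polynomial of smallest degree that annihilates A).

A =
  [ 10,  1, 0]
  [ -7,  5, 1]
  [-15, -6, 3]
x^3 - 18*x^2 + 108*x - 216

The characteristic polynomial is χ_A(x) = (x - 6)^3, so the eigenvalues are known. The minimal polynomial is
  m_A(x) = Π_λ (x − λ)^{k_λ}
where k_λ is the size of the *largest* Jordan block for λ (equivalently, the smallest k with (A − λI)^k v = 0 for every generalised eigenvector v of λ).

  λ = 6: largest Jordan block has size 3, contributing (x − 6)^3

So m_A(x) = (x - 6)^3 = x^3 - 18*x^2 + 108*x - 216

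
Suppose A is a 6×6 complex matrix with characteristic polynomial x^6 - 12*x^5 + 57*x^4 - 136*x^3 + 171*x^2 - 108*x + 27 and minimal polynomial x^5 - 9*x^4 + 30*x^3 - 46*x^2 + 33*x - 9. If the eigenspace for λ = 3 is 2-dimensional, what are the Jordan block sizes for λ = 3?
Block sizes for λ = 3: [2, 1]

Step 1 — from the characteristic polynomial, algebraic multiplicity of λ = 3 is 3. From dim ker(A − (3)·I) = 2, there are exactly 2 Jordan blocks for λ = 3.
Step 2 — from the minimal polynomial, the factor (x − 3)^2 tells us the largest block for λ = 3 has size 2.
Step 3 — with total size 3, 2 blocks, and largest block 2, the block sizes (in nonincreasing order) are [2, 1].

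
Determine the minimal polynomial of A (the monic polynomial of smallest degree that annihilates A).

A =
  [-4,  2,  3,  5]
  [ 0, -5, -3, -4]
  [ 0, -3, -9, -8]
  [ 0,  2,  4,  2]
x^3 + 12*x^2 + 48*x + 64

The characteristic polynomial is χ_A(x) = (x + 4)^4, so the eigenvalues are known. The minimal polynomial is
  m_A(x) = Π_λ (x − λ)^{k_λ}
where k_λ is the size of the *largest* Jordan block for λ (equivalently, the smallest k with (A − λI)^k v = 0 for every generalised eigenvector v of λ).

  λ = -4: largest Jordan block has size 3, contributing (x + 4)^3

So m_A(x) = (x + 4)^3 = x^3 + 12*x^2 + 48*x + 64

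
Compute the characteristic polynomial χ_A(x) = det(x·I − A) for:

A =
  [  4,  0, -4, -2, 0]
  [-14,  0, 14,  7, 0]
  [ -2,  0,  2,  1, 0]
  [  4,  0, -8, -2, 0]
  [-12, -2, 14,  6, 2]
x^5 - 6*x^4 + 12*x^3 - 8*x^2

Expanding det(x·I − A) (e.g. by cofactor expansion or by noting that A is similar to its Jordan form J, which has the same characteristic polynomial as A) gives
  χ_A(x) = x^5 - 6*x^4 + 12*x^3 - 8*x^2
which factors as x^2*(x - 2)^3. The eigenvalues (with algebraic multiplicities) are λ = 0 with multiplicity 2, λ = 2 with multiplicity 3.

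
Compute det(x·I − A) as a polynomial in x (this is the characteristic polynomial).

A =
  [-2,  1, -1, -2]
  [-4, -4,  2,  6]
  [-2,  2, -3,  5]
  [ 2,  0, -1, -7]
x^4 + 16*x^3 + 96*x^2 + 256*x + 256

Expanding det(x·I − A) (e.g. by cofactor expansion or by noting that A is similar to its Jordan form J, which has the same characteristic polynomial as A) gives
  χ_A(x) = x^4 + 16*x^3 + 96*x^2 + 256*x + 256
which factors as (x + 4)^4. The eigenvalues (with algebraic multiplicities) are λ = -4 with multiplicity 4.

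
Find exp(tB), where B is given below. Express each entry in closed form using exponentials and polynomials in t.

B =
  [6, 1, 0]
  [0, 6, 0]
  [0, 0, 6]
e^{tB} =
  [exp(6*t), t*exp(6*t), 0]
  [0, exp(6*t), 0]
  [0, 0, exp(6*t)]

Strategy: write B = P · J · P⁻¹ where J is a Jordan canonical form, so e^{tB} = P · e^{tJ} · P⁻¹, and e^{tJ} can be computed block-by-block.

B has Jordan form
J =
  [6, 1, 0]
  [0, 6, 0]
  [0, 0, 6]
(up to reordering of blocks).

Per-block formulas:
  For a 1×1 block at λ = 6: exp(t · [6]) = [e^(6t)].
  For a 2×2 Jordan block J_2(6): exp(t · J_2(6)) = e^(6t)·(I + t·N), where N is the 2×2 nilpotent shift.

After assembling e^{tJ} and conjugating by P, we get:

e^{tB} =
  [exp(6*t), t*exp(6*t), 0]
  [0, exp(6*t), 0]
  [0, 0, exp(6*t)]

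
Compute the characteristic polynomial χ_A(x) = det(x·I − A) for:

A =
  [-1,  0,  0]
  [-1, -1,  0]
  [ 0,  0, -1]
x^3 + 3*x^2 + 3*x + 1

Expanding det(x·I − A) (e.g. by cofactor expansion or by noting that A is similar to its Jordan form J, which has the same characteristic polynomial as A) gives
  χ_A(x) = x^3 + 3*x^2 + 3*x + 1
which factors as (x + 1)^3. The eigenvalues (with algebraic multiplicities) are λ = -1 with multiplicity 3.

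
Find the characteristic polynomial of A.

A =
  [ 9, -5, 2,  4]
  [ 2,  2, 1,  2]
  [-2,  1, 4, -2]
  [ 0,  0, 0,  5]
x^4 - 20*x^3 + 150*x^2 - 500*x + 625

Expanding det(x·I − A) (e.g. by cofactor expansion or by noting that A is similar to its Jordan form J, which has the same characteristic polynomial as A) gives
  χ_A(x) = x^4 - 20*x^3 + 150*x^2 - 500*x + 625
which factors as (x - 5)^4. The eigenvalues (with algebraic multiplicities) are λ = 5 with multiplicity 4.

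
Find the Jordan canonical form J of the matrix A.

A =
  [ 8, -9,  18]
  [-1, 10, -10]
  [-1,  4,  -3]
J_3(5)

The characteristic polynomial is
  det(x·I − A) = x^3 - 15*x^2 + 75*x - 125 = (x - 5)^3

Eigenvalues and multiplicities (the geometric multiplicity of λ is n − rank(A − λI), which equals the number of Jordan blocks for λ):
  λ = 5: algebraic multiplicity = 3, geometric multiplicity = 1

Determining the block sizes for each eigenvalue:
  λ = 5: one block (gm = 1), so the single block has size am = 3 → block sizes [3]

Assembling the blocks gives a Jordan form
J =
  [5, 1, 0]
  [0, 5, 1]
  [0, 0, 5]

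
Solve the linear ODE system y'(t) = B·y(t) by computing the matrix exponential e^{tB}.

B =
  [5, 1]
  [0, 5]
e^{tB} =
  [exp(5*t), t*exp(5*t)]
  [0, exp(5*t)]

Strategy: write B = P · J · P⁻¹ where J is a Jordan canonical form, so e^{tB} = P · e^{tJ} · P⁻¹, and e^{tJ} can be computed block-by-block.

B has Jordan form
J =
  [5, 1]
  [0, 5]
(up to reordering of blocks).

Per-block formulas:
  For a 2×2 Jordan block J_2(5): exp(t · J_2(5)) = e^(5t)·(I + t·N), where N is the 2×2 nilpotent shift.

After assembling e^{tJ} and conjugating by P, we get:

e^{tB} =
  [exp(5*t), t*exp(5*t)]
  [0, exp(5*t)]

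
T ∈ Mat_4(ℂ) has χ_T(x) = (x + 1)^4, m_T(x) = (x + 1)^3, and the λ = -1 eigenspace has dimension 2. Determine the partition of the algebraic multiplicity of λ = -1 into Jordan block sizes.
Block sizes for λ = -1: [3, 1]

Step 1 — from the characteristic polynomial, algebraic multiplicity of λ = -1 is 4. From dim ker(T − (-1)·I) = 2, there are exactly 2 Jordan blocks for λ = -1.
Step 2 — from the minimal polynomial, the factor (x + 1)^3 tells us the largest block for λ = -1 has size 3.
Step 3 — with total size 4, 2 blocks, and largest block 3, the block sizes (in nonincreasing order) are [3, 1].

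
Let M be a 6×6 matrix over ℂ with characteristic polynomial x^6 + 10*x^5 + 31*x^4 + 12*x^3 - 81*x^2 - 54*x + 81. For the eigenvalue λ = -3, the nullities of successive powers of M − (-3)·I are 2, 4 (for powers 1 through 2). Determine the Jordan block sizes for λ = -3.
Block sizes for λ = -3: [2, 2]

From the dimensions of kernels of powers, the number of Jordan blocks of size at least j is d_j − d_{j−1} where d_j = dim ker(N^j) (with d_0 = 0). Computing the differences gives [2, 2].
The number of blocks of size exactly k is (#blocks of size ≥ k) − (#blocks of size ≥ k + 1), so the partition is: 2 block(s) of size 2.
In nonincreasing order the block sizes are [2, 2].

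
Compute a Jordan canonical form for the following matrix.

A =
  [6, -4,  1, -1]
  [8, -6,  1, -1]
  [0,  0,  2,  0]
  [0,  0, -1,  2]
J_1(-2) ⊕ J_3(2)

The characteristic polynomial is
  det(x·I − A) = x^4 - 4*x^3 + 16*x - 16 = (x - 2)^3*(x + 2)

Eigenvalues and multiplicities (the geometric multiplicity of λ is n − rank(A − λI), which equals the number of Jordan blocks for λ):
  λ = -2: algebraic multiplicity = 1, geometric multiplicity = 1
  λ = 2: algebraic multiplicity = 3, geometric multiplicity = 1

Determining the block sizes for each eigenvalue:
  λ = -2: one block (gm = 1), so the single block has size am = 1 → block sizes [1]
  λ = 2: one block (gm = 1), so the single block has size am = 3 → block sizes [3]

Assembling the blocks gives a Jordan form
J =
  [-2, 0, 0, 0]
  [ 0, 2, 1, 0]
  [ 0, 0, 2, 1]
  [ 0, 0, 0, 2]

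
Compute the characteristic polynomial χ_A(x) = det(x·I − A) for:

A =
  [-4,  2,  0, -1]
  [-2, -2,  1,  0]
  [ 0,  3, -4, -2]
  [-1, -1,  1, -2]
x^4 + 12*x^3 + 54*x^2 + 108*x + 81

Expanding det(x·I − A) (e.g. by cofactor expansion or by noting that A is similar to its Jordan form J, which has the same characteristic polynomial as A) gives
  χ_A(x) = x^4 + 12*x^3 + 54*x^2 + 108*x + 81
which factors as (x + 3)^4. The eigenvalues (with algebraic multiplicities) are λ = -3 with multiplicity 4.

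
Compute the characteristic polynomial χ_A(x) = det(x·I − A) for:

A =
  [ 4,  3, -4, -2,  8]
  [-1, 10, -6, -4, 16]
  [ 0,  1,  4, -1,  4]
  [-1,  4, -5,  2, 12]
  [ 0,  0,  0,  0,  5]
x^5 - 25*x^4 + 250*x^3 - 1250*x^2 + 3125*x - 3125

Expanding det(x·I − A) (e.g. by cofactor expansion or by noting that A is similar to its Jordan form J, which has the same characteristic polynomial as A) gives
  χ_A(x) = x^5 - 25*x^4 + 250*x^3 - 1250*x^2 + 3125*x - 3125
which factors as (x - 5)^5. The eigenvalues (with algebraic multiplicities) are λ = 5 with multiplicity 5.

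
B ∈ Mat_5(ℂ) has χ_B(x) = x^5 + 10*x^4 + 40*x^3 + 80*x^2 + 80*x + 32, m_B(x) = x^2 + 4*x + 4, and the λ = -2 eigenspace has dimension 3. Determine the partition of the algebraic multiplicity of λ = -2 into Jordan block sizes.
Block sizes for λ = -2: [2, 2, 1]

Step 1 — from the characteristic polynomial, algebraic multiplicity of λ = -2 is 5. From dim ker(B − (-2)·I) = 3, there are exactly 3 Jordan blocks for λ = -2.
Step 2 — from the minimal polynomial, the factor (x + 2)^2 tells us the largest block for λ = -2 has size 2.
Step 3 — with total size 5, 3 blocks, and largest block 2, the block sizes (in nonincreasing order) are [2, 2, 1].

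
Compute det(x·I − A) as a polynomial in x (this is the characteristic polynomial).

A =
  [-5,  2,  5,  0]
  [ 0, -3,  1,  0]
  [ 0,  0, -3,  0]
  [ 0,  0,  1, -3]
x^4 + 14*x^3 + 72*x^2 + 162*x + 135

Expanding det(x·I − A) (e.g. by cofactor expansion or by noting that A is similar to its Jordan form J, which has the same characteristic polynomial as A) gives
  χ_A(x) = x^4 + 14*x^3 + 72*x^2 + 162*x + 135
which factors as (x + 3)^3*(x + 5). The eigenvalues (with algebraic multiplicities) are λ = -5 with multiplicity 1, λ = -3 with multiplicity 3.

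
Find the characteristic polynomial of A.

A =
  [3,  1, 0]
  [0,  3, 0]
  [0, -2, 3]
x^3 - 9*x^2 + 27*x - 27

Expanding det(x·I − A) (e.g. by cofactor expansion or by noting that A is similar to its Jordan form J, which has the same characteristic polynomial as A) gives
  χ_A(x) = x^3 - 9*x^2 + 27*x - 27
which factors as (x - 3)^3. The eigenvalues (with algebraic multiplicities) are λ = 3 with multiplicity 3.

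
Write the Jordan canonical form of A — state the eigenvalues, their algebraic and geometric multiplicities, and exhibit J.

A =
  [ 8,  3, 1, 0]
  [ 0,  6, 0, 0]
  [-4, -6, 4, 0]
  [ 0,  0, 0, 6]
J_2(6) ⊕ J_1(6) ⊕ J_1(6)

The characteristic polynomial is
  det(x·I − A) = x^4 - 24*x^3 + 216*x^2 - 864*x + 1296 = (x - 6)^4

Eigenvalues and multiplicities (the geometric multiplicity of λ is n − rank(A − λI), which equals the number of Jordan blocks for λ):
  λ = 6: algebraic multiplicity = 4, geometric multiplicity = 3

Determining the block sizes for each eigenvalue:
  λ = 6: 3 blocks summing to 4 forces exactly one block of size 2 and the rest size 1 → block sizes [2, 1, 1]

Assembling the blocks gives a Jordan form
J =
  [6, 1, 0, 0]
  [0, 6, 0, 0]
  [0, 0, 6, 0]
  [0, 0, 0, 6]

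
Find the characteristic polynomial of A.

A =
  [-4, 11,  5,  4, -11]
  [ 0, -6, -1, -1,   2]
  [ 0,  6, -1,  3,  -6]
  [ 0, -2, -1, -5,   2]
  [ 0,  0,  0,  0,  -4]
x^5 + 20*x^4 + 160*x^3 + 640*x^2 + 1280*x + 1024

Expanding det(x·I − A) (e.g. by cofactor expansion or by noting that A is similar to its Jordan form J, which has the same characteristic polynomial as A) gives
  χ_A(x) = x^5 + 20*x^4 + 160*x^3 + 640*x^2 + 1280*x + 1024
which factors as (x + 4)^5. The eigenvalues (with algebraic multiplicities) are λ = -4 with multiplicity 5.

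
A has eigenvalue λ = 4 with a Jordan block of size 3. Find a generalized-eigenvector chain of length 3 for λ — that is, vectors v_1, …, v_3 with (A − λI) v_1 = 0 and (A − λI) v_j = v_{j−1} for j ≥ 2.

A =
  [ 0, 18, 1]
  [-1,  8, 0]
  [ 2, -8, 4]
A Jordan chain for λ = 4 of length 3:
v_1 = (-8, -2, 4)ᵀ
v_2 = (18, 4, -8)ᵀ
v_3 = (0, 1, 0)ᵀ

Let N = A − (4)·I. We want v_3 with N^3 v_3 = 0 but N^2 v_3 ≠ 0; then v_{j-1} := N · v_j for j = 3, …, 2.

Pick v_3 = (0, 1, 0)ᵀ.
Then v_2 = N · v_3 = (18, 4, -8)ᵀ.
Then v_1 = N · v_2 = (-8, -2, 4)ᵀ.

Sanity check: (A − (4)·I) v_1 = (0, 0, 0)ᵀ = 0. ✓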